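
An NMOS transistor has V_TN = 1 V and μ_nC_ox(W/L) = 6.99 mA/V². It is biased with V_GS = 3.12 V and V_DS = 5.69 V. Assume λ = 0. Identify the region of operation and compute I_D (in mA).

Saturation; I_D = 15.7 mA

V_ov = V_GS − V_TN = 3.12 − 1 = 2.12 V.
Since V_DS = 5.69 V ≥ V_ov = 2.12 V, the device is in saturation.
I_D = ½ k_n V_ov² = 0.5 × 6.99 × 2.12² = 15.7 mA.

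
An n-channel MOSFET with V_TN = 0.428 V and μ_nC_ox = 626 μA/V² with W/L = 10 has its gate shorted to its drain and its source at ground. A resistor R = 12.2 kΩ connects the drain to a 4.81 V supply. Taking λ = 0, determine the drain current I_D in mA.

With gate tied to drain, V_GS = V_DS ≥ V_GS − V_TN, so the device is in saturation.
k_n = μ_nC_ox · (W/L) = 6.26 mA/V².
KCL at the drain: ½ k_n (V_GS − V_TN)² = (V_DD − V_GS)/R.
Let x = V_GS − 0.428. Then 38.2 x² + x − 4.382 = 0, giving x = 0.326 V (positive root), so V_GS = 0.754 V.
I_D = (V_DD − V_GS)/R = (4.81 − 0.754) / 12.2 = 0.332 mA.

I_D = 0.332 mA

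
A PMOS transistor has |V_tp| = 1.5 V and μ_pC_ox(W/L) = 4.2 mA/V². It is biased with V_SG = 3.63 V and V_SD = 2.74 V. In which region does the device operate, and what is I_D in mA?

Saturation; I_D = 9.53 mA

V_ov = V_SG − |V_tp| = 3.63 − 1.5 = 2.13 V.
Since V_SD = 2.74 V ≥ V_ov = 2.13 V, the device is in saturation.
I_D = ½ k_p V_ov² = 0.5 × 4.2 × 2.13² = 9.53 mA.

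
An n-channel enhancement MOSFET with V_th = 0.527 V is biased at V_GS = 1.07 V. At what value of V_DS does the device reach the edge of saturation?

The boundary between triode and saturation is V_DS = V_GS − V_th = V_ov.
V_ov = 1.07 − 0.527 = 0.543 V.

V_DS,sat = 0.543 V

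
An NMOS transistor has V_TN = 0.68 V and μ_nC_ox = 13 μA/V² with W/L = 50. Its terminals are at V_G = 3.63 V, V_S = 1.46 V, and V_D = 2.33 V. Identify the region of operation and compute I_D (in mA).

Triode; I_D = 0.597 mA

V_GS = V_G − V_S = 3.63 − 1.46 = 2.17 V; V_DS = V_D − V_S = 2.33 − 1.46 = 0.87 V.
k_n = μ_nC_ox · (W/L) = 0.65 mA/V².
V_ov = V_GS − V_TN = 2.17 − 0.68 = 1.49 V.
Since V_DS = 0.87 V < V_ov = 1.49 V, the device is in the triode region.
I_D = k_n [V_ov · V_DS − ½ V_DS²] = 0.65 × [1.49 × 0.87 − 0.5 × 0.87²] = 0.597 mA.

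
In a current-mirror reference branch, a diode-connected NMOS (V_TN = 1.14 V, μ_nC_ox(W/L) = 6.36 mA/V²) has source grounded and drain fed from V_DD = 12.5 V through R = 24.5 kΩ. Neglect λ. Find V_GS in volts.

With gate tied to drain, V_GS = V_DS ≥ V_GS − V_TN, so the device is in saturation.
KCL at the drain: ½ k_n (V_GS − V_TN)² = (V_DD − V_GS)/R.
Let x = V_GS − 1.14. Then 77.9 x² + x − 11.36 = 0, giving x = 0.375 V (positive root), so V_GS = 1.52 V.
I_D = (V_DD − V_GS)/R = (12.5 − 1.52) / 24.5 = 0.448 mA.

V_GS = 1.52 V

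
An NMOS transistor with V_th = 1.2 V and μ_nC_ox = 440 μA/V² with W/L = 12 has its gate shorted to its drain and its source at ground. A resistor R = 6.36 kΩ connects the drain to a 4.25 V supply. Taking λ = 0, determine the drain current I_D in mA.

I_D = 0.417 mA

With gate tied to drain, V_GS = V_DS ≥ V_GS − V_th, so the device is in saturation.
k_n = μ_nC_ox · (W/L) = 5.28 mA/V².
KCL at the drain: ½ k_n (V_GS − V_th)² = (V_DD − V_GS)/R.
Let x = V_GS − 1.2. Then 16.8 x² + x − 3.05 = 0, giving x = 0.397 V (positive root), so V_GS = 1.6 V.
I_D = (V_DD − V_GS)/R = (4.25 − 1.6) / 6.36 = 0.417 mA.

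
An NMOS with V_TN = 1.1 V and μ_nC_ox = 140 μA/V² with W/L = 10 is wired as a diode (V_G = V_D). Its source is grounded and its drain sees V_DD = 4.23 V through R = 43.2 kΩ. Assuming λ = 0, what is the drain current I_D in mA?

I_D = 0.0654 mA

With gate tied to drain, V_GS = V_DS ≥ V_GS − V_TN, so the device is in saturation.
k_n = μ_nC_ox · (W/L) = 1.4 mA/V².
KCL at the drain: ½ k_n (V_GS − V_TN)² = (V_DD − V_GS)/R.
Let x = V_GS − 1.1. Then 30.2 x² + x − 3.13 = 0, giving x = 0.306 V (positive root), so V_GS = 1.41 V.
I_D = (V_DD − V_GS)/R = (4.23 − 1.41) / 43.2 = 0.0654 mA.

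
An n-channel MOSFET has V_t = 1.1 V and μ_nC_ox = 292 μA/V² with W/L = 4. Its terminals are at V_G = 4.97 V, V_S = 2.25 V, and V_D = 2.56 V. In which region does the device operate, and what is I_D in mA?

V_GS = V_G − V_S = 4.97 − 2.25 = 2.72 V; V_DS = V_D − V_S = 2.56 − 2.25 = 0.31 V.
k_n = μ_nC_ox · (W/L) = 1.168 mA/V².
V_ov = V_GS − V_t = 2.72 − 1.1 = 1.62 V.
Since V_DS = 0.31 V < V_ov = 1.62 V, the device is in the triode region.
I_D = k_n [V_ov · V_DS − ½ V_DS²] = 1.168 × [1.62 × 0.31 − 0.5 × 0.31²] = 0.53 mA.

Triode; I_D = 0.530 mA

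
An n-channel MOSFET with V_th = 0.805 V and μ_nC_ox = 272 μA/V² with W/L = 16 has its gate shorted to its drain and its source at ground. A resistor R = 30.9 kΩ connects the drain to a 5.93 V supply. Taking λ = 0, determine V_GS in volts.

With gate tied to drain, V_GS = V_DS ≥ V_GS − V_th, so the device is in saturation.
k_n = μ_nC_ox · (W/L) = 4.352 mA/V².
KCL at the drain: ½ k_n (V_GS − V_th)² = (V_DD − V_GS)/R.
Let x = V_GS − 0.805. Then 67.2 x² + x − 5.125 = 0, giving x = 0.269 V (positive root), so V_GS = 1.07 V.
I_D = (V_DD − V_GS)/R = (5.93 − 1.07) / 30.9 = 0.157 mA.

V_GS = 1.07 V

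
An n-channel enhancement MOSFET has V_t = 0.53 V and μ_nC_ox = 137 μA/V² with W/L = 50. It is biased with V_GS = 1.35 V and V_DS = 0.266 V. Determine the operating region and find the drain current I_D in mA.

k_n = μ_nC_ox · (W/L) = 6.85 mA/V².
V_ov = V_GS − V_t = 1.35 − 0.53 = 0.82 V.
Since V_DS = 0.266 V < V_ov = 0.82 V, the device is in the triode region.
I_D = k_n [V_ov · V_DS − ½ V_DS²] = 6.85 × [0.82 × 0.266 − 0.5 × 0.266²] = 1.25 mA.

Triode; I_D = 1.25 mA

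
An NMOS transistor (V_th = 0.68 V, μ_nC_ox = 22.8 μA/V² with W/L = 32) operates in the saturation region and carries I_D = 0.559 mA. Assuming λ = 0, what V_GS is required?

k_n = μ_nC_ox · (W/L) = 0.7296 mA/V².
In saturation I_D = ½ k_n (V_GS − V_th)², so V_GS − V_th = √(2 I_D / k_n) = √(2 × 0.559 / 0.7296) = 1.24 V.
V_GS = 0.68 + 1.24 = 1.92 V.

V_GS = 1.92 V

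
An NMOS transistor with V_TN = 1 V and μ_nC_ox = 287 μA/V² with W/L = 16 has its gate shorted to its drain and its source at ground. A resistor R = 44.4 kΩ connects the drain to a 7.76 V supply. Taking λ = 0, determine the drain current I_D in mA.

With gate tied to drain, V_GS = V_DS ≥ V_GS − V_TN, so the device is in saturation.
k_n = μ_nC_ox · (W/L) = 4.592 mA/V².
KCL at the drain: ½ k_n (V_GS − V_TN)² = (V_DD − V_GS)/R.
Let x = V_GS − 1. Then 102 x² + x − 6.76 = 0, giving x = 0.253 V (positive root), so V_GS = 1.25 V.
I_D = (V_DD − V_GS)/R = (7.76 − 1.25) / 44.4 = 0.147 mA.

I_D = 0.147 mA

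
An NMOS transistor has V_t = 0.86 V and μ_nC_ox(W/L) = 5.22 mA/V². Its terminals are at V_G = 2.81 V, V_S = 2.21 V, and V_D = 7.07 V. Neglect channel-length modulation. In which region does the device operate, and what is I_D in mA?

Cutoff; I_D = 0 mA

V_GS = V_G − V_S = 2.81 − 2.21 = 0.6 V; V_DS = V_D − V_S = 7.07 − 2.21 = 4.86 V.
V_GS = 0.6 V < V_t = 0.86 V, so the transistor is in cutoff.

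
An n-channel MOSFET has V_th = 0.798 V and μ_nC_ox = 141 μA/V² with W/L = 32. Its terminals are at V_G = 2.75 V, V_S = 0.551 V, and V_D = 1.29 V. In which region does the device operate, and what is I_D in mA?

Triode; I_D = 3.44 mA

V_GS = V_G − V_S = 2.75 − 0.551 = 2.2 V; V_DS = V_D − V_S = 1.29 − 0.551 = 0.739 V.
k_n = μ_nC_ox · (W/L) = 4.512 mA/V².
V_ov = V_GS − V_th = 2.2 − 0.798 = 1.4 V.
Since V_DS = 0.739 V < V_ov = 1.4 V, the device is in the triode region.
I_D = k_n [V_ov · V_DS − ½ V_DS²] = 4.512 × [1.4 × 0.739 − 0.5 × 0.739²] = 3.44 mA.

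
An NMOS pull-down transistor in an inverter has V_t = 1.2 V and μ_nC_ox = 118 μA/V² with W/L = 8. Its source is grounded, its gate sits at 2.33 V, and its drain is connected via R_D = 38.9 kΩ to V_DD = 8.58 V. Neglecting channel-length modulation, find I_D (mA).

I_D = 0.215 mA

V_GS = V_G = 2.33 V, so V_ov = 2.33 − 1.2 = 1.13 V.
k_n = μ_nC_ox · (W/L) = 0.944 mA/V².
Assume saturation: I_D = ½ k_n V_ov² = 0.5 × 0.944 × 1.13² = 0.603 mA, giving V_DS = V_DD − I_D R_D = 8.58 − 0.603 × 38.9 = -14.9 V.
But -14.9 V < V_ov = 1.13 V, so the device is actually in triode.
In triode I_D = k_n[V_ov V_DS − ½ V_DS²] and I_D = (V_DD − V_DS)/R_D. Equating: 18.4 V_DS² − 42.5 V_DS + 8.58 = 0, giving V_DS = 0.223 V (the root below V_ov).
I_D = (8.58 − 0.223) / 38.9 = 0.215 mA.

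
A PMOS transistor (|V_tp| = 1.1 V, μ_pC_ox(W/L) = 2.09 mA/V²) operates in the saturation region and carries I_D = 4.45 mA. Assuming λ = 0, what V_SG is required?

In saturation I_D = ½ k_p (V_SG − |V_tp|)², so V_SG − |V_tp| = √(2 I_D / k_p) = √(2 × 4.45 / 2.09) = 2.06 V.
V_SG = 1.1 + 2.06 = 3.16 V.

V_SG = 3.16 V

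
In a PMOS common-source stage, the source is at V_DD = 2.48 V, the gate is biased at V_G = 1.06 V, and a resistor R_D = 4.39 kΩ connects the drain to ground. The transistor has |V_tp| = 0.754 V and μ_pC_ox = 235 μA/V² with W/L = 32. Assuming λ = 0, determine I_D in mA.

I_D = 0.538 mA

V_SG = V_DD − V_G = 2.48 − 1.06 = 1.42 V, so V_ov = 1.42 − 0.754 = 0.666 V.
k_p = μ_pC_ox · (W/L) = 7.52 mA/V².
Assume saturation: I_D = ½ k_p V_ov² = 0.5 × 7.52 × 0.666² = 1.67 mA, giving V_SD = V_DD − I_D R_D = 2.48 − 1.67 × 4.39 = -4.84 V.
But -4.84 V < V_ov = 0.666 V, so the device is actually in triode.
In triode I_D = k_p[V_ov V_SD − ½ V_SD²] and I_D = (V_DD − V_SD)/R_D. Equating: 16.5 V_SD² − 22.99 V_SD + 2.48 = 0, giving V_SD = 0.118 V (the root below V_ov).
I_D = (2.48 − 0.118) / 4.39 = 0.538 mA.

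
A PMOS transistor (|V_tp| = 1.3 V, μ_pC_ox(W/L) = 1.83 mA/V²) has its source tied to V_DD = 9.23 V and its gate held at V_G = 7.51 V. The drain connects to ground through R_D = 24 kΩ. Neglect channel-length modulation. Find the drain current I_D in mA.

V_SG = V_DD − V_G = 9.23 − 7.51 = 1.72 V, so V_ov = 1.72 − 1.3 = 0.42 V.
Assume saturation: I_D = ½ k_p V_ov² = 0.5 × 1.83 × 0.42² = 0.161 mA, giving V_SD = V_DD − I_D R_D = 9.23 − 0.161 × 24 = 5.36 V.
V_SD = 5.36 V ≥ V_ov = 0.42 V, confirming saturation.

I_D = 0.161 mA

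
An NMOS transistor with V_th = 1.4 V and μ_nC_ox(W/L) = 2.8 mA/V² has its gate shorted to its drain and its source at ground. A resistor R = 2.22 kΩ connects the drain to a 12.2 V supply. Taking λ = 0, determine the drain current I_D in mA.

With gate tied to drain, V_GS = V_DS ≥ V_GS − V_th, so the device is in saturation.
KCL at the drain: ½ k_n (V_GS − V_th)² = (V_DD − V_GS)/R.
Let x = V_GS − 1.4. Then 3.11 x² + x − 10.8 = 0, giving x = 1.71 V (positive root), so V_GS = 3.11 V.
I_D = (V_DD − V_GS)/R = (12.2 − 3.11) / 2.22 = 4.09 mA.

I_D = 4.09 mA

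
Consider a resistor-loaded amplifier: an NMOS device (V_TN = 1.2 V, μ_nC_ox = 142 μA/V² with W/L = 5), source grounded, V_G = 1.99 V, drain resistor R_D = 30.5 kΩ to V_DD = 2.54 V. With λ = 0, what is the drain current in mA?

V_GS = V_G = 1.99 V, so V_ov = 1.99 − 1.2 = 0.79 V.
k_n = μ_nC_ox · (W/L) = 0.71 mA/V².
Assume saturation: I_D = ½ k_n V_ov² = 0.5 × 0.71 × 0.79² = 0.222 mA, giving V_DS = V_DD − I_D R_D = 2.54 − 0.222 × 30.5 = -4.22 V.
But -4.22 V < V_ov = 0.79 V, so the device is actually in triode.
In triode I_D = k_n[V_ov V_DS − ½ V_DS²] and I_D = (V_DD − V_DS)/R_D. Equating: 10.8 V_DS² − 18.11 V_DS + 2.54 = 0, giving V_DS = 0.155 V (the root below V_ov).
I_D = (2.54 − 0.155) / 30.5 = 0.0782 mA.

I_D = 0.0782 mA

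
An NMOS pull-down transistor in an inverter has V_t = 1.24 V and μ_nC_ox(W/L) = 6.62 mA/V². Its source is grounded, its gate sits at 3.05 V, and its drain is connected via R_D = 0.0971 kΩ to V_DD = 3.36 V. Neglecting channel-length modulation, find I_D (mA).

V_GS = V_G = 3.05 V, so V_ov = 3.05 − 1.24 = 1.81 V.
Assume saturation: I_D = ½ k_n V_ov² = 0.5 × 6.62 × 1.81² = 10.8 mA, giving V_DS = V_DD − I_D R_D = 3.36 − 10.8 × 0.0971 = 2.31 V.
V_DS = 2.31 V ≥ V_ov = 1.81 V, confirming saturation.

I_D = 10.8 mA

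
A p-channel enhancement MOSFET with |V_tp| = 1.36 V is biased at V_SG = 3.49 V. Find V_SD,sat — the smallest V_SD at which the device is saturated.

V_SD,sat = 2.13 V

The boundary between triode and saturation is V_SD = V_SG − |V_tp| = V_ov.
V_ov = 3.49 − 1.36 = 2.13 V.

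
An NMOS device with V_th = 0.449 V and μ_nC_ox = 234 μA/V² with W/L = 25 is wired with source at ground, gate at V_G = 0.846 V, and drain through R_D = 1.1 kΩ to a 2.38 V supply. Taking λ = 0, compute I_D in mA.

V_GS = V_G = 0.846 V, so V_ov = 0.846 − 0.449 = 0.397 V.
k_n = μ_nC_ox · (W/L) = 5.85 mA/V².
Assume saturation: I_D = ½ k_n V_ov² = 0.5 × 5.85 × 0.397² = 0.461 mA, giving V_DS = V_DD − I_D R_D = 2.38 − 0.461 × 1.1 = 1.87 V.
V_DS = 1.87 V ≥ V_ov = 0.397 V, confirming saturation.

I_D = 0.461 mA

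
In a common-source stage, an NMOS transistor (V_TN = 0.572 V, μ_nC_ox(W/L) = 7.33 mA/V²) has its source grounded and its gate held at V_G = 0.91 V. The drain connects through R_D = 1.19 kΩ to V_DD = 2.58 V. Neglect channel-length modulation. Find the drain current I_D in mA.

I_D = 0.419 mA

V_GS = V_G = 0.91 V, so V_ov = 0.91 − 0.572 = 0.338 V.
Assume saturation: I_D = ½ k_n V_ov² = 0.5 × 7.33 × 0.338² = 0.419 mA, giving V_DS = V_DD − I_D R_D = 2.58 − 0.419 × 1.19 = 2.08 V.
V_DS = 2.08 V ≥ V_ov = 0.338 V, confirming saturation.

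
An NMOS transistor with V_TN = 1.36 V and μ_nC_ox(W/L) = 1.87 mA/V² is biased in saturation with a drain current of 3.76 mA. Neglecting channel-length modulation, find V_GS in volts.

In saturation I_D = ½ k_n (V_GS − V_TN)², so V_GS − V_TN = √(2 I_D / k_n) = √(2 × 3.76 / 1.87) = 2.01 V.
V_GS = 1.36 + 2.01 = 3.37 V.

V_GS = 3.37 V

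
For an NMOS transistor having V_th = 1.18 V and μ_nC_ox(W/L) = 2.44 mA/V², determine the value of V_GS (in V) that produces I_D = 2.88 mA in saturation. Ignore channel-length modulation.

In saturation I_D = ½ k_n (V_GS − V_th)², so V_GS − V_th = √(2 I_D / k_n) = √(2 × 2.88 / 2.44) = 1.54 V.
V_GS = 1.18 + 1.54 = 2.72 V.

V_GS = 2.72 V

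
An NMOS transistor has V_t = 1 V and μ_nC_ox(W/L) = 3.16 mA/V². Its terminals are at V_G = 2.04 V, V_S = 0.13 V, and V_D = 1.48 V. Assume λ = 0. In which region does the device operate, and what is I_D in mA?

Saturation; I_D = 1.31 mA

V_GS = V_G − V_S = 2.04 − 0.13 = 1.91 V; V_DS = V_D − V_S = 1.48 − 0.13 = 1.35 V.
V_ov = V_GS − V_t = 1.91 − 1 = 0.91 V.
Since V_DS = 1.35 V ≥ V_ov = 0.91 V, the device is in saturation.
I_D = ½ k_n V_ov² = 0.5 × 3.16 × 0.91² = 1.31 mA.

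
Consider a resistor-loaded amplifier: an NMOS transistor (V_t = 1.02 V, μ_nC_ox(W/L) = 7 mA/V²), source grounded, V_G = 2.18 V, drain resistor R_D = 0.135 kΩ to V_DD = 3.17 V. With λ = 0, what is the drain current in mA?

I_D = 4.71 mA

V_GS = V_G = 2.18 V, so V_ov = 2.18 − 1.02 = 1.16 V.
Assume saturation: I_D = ½ k_n V_ov² = 0.5 × 7 × 1.16² = 4.71 mA, giving V_DS = V_DD − I_D R_D = 3.17 − 4.71 × 0.135 = 2.53 V.
V_DS = 2.53 V ≥ V_ov = 1.16 V, confirming saturation.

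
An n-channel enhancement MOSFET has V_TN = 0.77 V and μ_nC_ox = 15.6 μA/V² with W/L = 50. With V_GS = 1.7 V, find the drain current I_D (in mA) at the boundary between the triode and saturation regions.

At the boundary V_DS = V_ov = V_GS − V_TN = 1.7 − 0.77 = 0.93 V.
k_n = μ_nC_ox · (W/L) = 0.78 mA/V².
I_D = ½ k_n V_ov² = 0.5 × 0.78 × 0.93² = 0.337 mA.

I_D = 0.337 mA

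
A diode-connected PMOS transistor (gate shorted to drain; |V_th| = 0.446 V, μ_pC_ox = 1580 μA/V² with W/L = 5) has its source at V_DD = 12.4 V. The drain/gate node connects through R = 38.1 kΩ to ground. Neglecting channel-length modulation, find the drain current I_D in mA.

I_D = 0.306 mA

With gate tied to drain, V_SG = V_SD ≥ V_SG − |V_th|, so the device is in saturation.
k_p = μ_pC_ox · (W/L) = 7.9 mA/V².
KCL at the drain: ½ k_p (V_SG − |V_th|)² = (V_DD − V_SG)/R.
Let x = V_SG − 0.446. Then 150 x² + x − 11.95 = 0, giving x = 0.279 V (positive root), so V_SG = 0.725 V.
I_D = (V_DD − V_SG)/R = (12.4 − 0.725) / 38.1 = 0.306 mA.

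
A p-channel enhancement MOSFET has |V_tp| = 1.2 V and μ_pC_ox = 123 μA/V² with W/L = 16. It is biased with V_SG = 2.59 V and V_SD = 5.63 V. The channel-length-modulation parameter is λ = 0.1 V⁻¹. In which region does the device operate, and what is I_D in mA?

Saturation; I_D = 2.97 mA

k_p = μ_pC_ox · (W/L) = 1.968 mA/V².
V_ov = V_SG − |V_tp| = 2.59 − 1.2 = 1.39 V.
Since V_SD = 5.63 V ≥ V_ov = 1.39 V, the device is in saturation.
I_D = ½ k_p V_ov² (1 + λ V_SD) = 0.5 × 1.968 × 1.39² × (1 + 0.1 × 5.63) = 2.97 mA.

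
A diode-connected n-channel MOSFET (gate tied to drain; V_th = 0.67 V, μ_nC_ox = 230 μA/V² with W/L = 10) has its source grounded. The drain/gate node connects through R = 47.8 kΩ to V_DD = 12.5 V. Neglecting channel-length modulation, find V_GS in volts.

V_GS = 1.12 V

With gate tied to drain, V_GS = V_DS ≥ V_GS − V_th, so the device is in saturation.
k_n = μ_nC_ox · (W/L) = 2.3 mA/V².
KCL at the drain: ½ k_n (V_GS − V_th)² = (V_DD − V_GS)/R.
Let x = V_GS − 0.67. Then 55 x² + x − 11.83 = 0, giving x = 0.455 V (positive root), so V_GS = 1.12 V.
I_D = (V_DD − V_GS)/R = (12.5 − 1.12) / 47.8 = 0.238 mA.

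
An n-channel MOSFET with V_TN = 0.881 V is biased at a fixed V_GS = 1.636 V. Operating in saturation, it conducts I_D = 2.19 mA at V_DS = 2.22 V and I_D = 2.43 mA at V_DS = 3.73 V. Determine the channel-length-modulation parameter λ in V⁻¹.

λ = 0.0865 V⁻¹

With V_GS fixed, I_D ∝ (1 + λ V_DS) in saturation, so I_D2/I_D1 = (1 + λ V_DS2)/(1 + λ V_DS1).
2.43/2.19 = 1.11 = (1 + 3.73 λ)/(1 + 2.22 λ).
Solving: λ (I_D1 V_DS2 − I_D2 V_DS1) = I_D2 − I_D1, so λ = (2.43 − 2.19) / (2.19 × 3.73 − 2.43 × 2.22) = 0.24 / 2.77 = 0.0865 V⁻¹.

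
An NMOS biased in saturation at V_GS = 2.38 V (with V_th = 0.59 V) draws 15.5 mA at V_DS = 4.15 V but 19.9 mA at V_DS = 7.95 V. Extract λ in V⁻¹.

λ = 0.108 V⁻¹

With V_GS fixed, I_D ∝ (1 + λ V_DS) in saturation, so I_D2/I_D1 = (1 + λ V_DS2)/(1 + λ V_DS1).
19.9/15.5 = 1.284 = (1 + 7.95 λ)/(1 + 4.15 λ).
Solving: λ (I_D1 V_DS2 − I_D2 V_DS1) = I_D2 − I_D1, so λ = (19.9 − 15.5) / (15.5 × 7.95 − 19.9 × 4.15) = 4.4 / 40.6 = 0.108 V⁻¹.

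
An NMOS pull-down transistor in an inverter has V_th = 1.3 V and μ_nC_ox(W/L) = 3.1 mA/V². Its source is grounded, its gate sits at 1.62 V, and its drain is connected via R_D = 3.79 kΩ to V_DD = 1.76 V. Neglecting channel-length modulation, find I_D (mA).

V_GS = V_G = 1.62 V, so V_ov = 1.62 − 1.3 = 0.32 V.
Assume saturation: I_D = ½ k_n V_ov² = 0.5 × 3.1 × 0.32² = 0.159 mA, giving V_DS = V_DD − I_D R_D = 1.76 − 0.159 × 3.79 = 1.16 V.
V_DS = 1.16 V ≥ V_ov = 0.32 V, confirming saturation.

I_D = 0.159 mA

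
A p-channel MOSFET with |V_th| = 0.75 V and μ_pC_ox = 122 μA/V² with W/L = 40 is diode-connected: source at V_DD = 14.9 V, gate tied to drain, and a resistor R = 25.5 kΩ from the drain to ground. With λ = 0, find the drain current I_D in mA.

I_D = 0.537 mA

With gate tied to drain, V_SG = V_SD ≥ V_SG − |V_th|, so the device is in saturation.
k_p = μ_pC_ox · (W/L) = 4.88 mA/V².
KCL at the drain: ½ k_p (V_SG − |V_th|)² = (V_DD − V_SG)/R.
Let x = V_SG − 0.75. Then 62.2 x² + x − 14.15 = 0, giving x = 0.469 V (positive root), so V_SG = 1.22 V.
I_D = (V_DD − V_SG)/R = (14.9 − 1.22) / 25.5 = 0.537 mA.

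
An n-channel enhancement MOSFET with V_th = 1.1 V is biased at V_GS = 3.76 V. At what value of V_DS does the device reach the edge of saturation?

V_DS,sat = 2.66 V

The boundary between triode and saturation is V_DS = V_GS − V_th = V_ov.
V_ov = 3.76 − 1.1 = 2.66 V.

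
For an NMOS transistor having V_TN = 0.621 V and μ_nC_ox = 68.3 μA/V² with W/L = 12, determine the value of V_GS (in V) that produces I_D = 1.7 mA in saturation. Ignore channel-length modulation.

k_n = μ_nC_ox · (W/L) = 0.8196 mA/V².
In saturation I_D = ½ k_n (V_GS − V_TN)², so V_GS − V_TN = √(2 I_D / k_n) = √(2 × 1.7 / 0.8196) = 2.04 V.
V_GS = 0.621 + 2.04 = 2.66 V.

V_GS = 2.66 V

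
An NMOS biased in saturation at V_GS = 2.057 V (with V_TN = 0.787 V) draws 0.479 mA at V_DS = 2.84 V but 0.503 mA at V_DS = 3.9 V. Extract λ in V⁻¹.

With V_GS fixed, I_D ∝ (1 + λ V_DS) in saturation, so I_D2/I_D1 = (1 + λ V_DS2)/(1 + λ V_DS1).
0.503/0.479 = 1.05 = (1 + 3.9 λ)/(1 + 2.84 λ).
Solving: λ (I_D1 V_DS2 − I_D2 V_DS1) = I_D2 − I_D1, so λ = (0.503 − 0.479) / (0.479 × 3.9 − 0.503 × 2.84) = 0.024 / 0.44 = 0.0546 V⁻¹.

λ = 0.0546 V⁻¹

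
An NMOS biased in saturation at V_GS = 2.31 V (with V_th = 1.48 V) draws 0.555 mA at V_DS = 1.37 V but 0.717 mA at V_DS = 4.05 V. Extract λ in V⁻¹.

λ = 0.128 V⁻¹

With V_GS fixed, I_D ∝ (1 + λ V_DS) in saturation, so I_D2/I_D1 = (1 + λ V_DS2)/(1 + λ V_DS1).
0.717/0.555 = 1.292 = (1 + 4.05 λ)/(1 + 1.37 λ).
Solving: λ (I_D1 V_DS2 − I_D2 V_DS1) = I_D2 − I_D1, so λ = (0.717 − 0.555) / (0.555 × 4.05 − 0.717 × 1.37) = 0.162 / 1.27 = 0.128 V⁻¹.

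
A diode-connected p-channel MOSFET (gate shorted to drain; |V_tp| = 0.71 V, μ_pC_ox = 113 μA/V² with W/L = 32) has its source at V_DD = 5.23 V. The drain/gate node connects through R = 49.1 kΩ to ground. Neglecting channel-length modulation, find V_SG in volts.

With gate tied to drain, V_SG = V_SD ≥ V_SG − |V_tp|, so the device is in saturation.
k_p = μ_pC_ox · (W/L) = 3.616 mA/V².
KCL at the drain: ½ k_p (V_SG − |V_tp|)² = (V_DD − V_SG)/R.
Let x = V_SG − 0.71. Then 88.8 x² + x − 4.52 = 0, giving x = 0.22 V (positive root), so V_SG = 0.93 V.
I_D = (V_DD − V_SG)/R = (5.23 − 0.93) / 49.1 = 0.0876 mA.

V_SG = 0.930 V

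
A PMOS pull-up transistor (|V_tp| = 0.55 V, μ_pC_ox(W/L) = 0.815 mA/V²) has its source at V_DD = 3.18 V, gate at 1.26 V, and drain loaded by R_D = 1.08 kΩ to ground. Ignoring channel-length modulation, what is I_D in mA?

I_D = 0.765 mA

V_SG = V_DD − V_G = 3.18 − 1.26 = 1.92 V, so V_ov = 1.92 − 0.55 = 1.37 V.
Assume saturation: I_D = ½ k_p V_ov² = 0.5 × 0.815 × 1.37² = 0.765 mA, giving V_SD = V_DD − I_D R_D = 3.18 − 0.765 × 1.08 = 2.35 V.
V_SD = 2.35 V ≥ V_ov = 1.37 V, confirming saturation.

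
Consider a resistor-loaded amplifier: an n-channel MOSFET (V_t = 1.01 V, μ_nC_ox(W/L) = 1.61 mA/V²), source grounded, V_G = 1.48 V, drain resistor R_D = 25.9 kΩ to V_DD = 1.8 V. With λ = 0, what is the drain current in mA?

I_D = 0.0658 mA

V_GS = V_G = 1.48 V, so V_ov = 1.48 − 1.01 = 0.47 V.
Assume saturation: I_D = ½ k_n V_ov² = 0.5 × 1.61 × 0.47² = 0.178 mA, giving V_DS = V_DD − I_D R_D = 1.8 − 0.178 × 25.9 = -2.81 V.
But -2.81 V < V_ov = 0.47 V, so the device is actually in triode.
In triode I_D = k_n[V_ov V_DS − ½ V_DS²] and I_D = (V_DD − V_DS)/R_D. Equating: 20.8 V_DS² − 20.6 V_DS + 1.8 = 0, giving V_DS = 0.0969 V (the root below V_ov).
I_D = (1.8 − 0.0969) / 25.9 = 0.0658 mA.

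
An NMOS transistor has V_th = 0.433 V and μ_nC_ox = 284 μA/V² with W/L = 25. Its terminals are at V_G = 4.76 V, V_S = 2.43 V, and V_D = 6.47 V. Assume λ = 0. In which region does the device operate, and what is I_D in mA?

V_GS = V_G − V_S = 4.76 − 2.43 = 2.33 V; V_DS = V_D − V_S = 6.47 − 2.43 = 4.04 V.
k_n = μ_nC_ox · (W/L) = 7.1 mA/V².
V_ov = V_GS − V_th = 2.33 − 0.433 = 1.9 V.
Since V_DS = 4.04 V ≥ V_ov = 1.9 V, the device is in saturation.
I_D = ½ k_n V_ov² = 0.5 × 7.1 × 1.9² = 12.8 mA.

Saturation; I_D = 12.8 mA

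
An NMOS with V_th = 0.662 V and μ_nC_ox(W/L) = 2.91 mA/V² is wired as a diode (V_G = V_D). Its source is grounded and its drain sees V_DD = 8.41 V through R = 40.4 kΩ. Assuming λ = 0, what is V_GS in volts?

With gate tied to drain, V_GS = V_DS ≥ V_GS − V_th, so the device is in saturation.
KCL at the drain: ½ k_n (V_GS − V_th)² = (V_DD − V_GS)/R.
Let x = V_GS − 0.662. Then 58.8 x² + x − 7.748 = 0, giving x = 0.355 V (positive root), so V_GS = 1.02 V.
I_D = (V_DD − V_GS)/R = (8.41 − 1.02) / 40.4 = 0.183 mA.

V_GS = 1.02 V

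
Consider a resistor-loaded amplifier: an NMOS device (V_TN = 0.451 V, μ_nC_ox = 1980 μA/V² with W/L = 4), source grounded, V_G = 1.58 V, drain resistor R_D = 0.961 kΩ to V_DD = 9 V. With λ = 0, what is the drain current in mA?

V_GS = V_G = 1.58 V, so V_ov = 1.58 − 0.451 = 1.13 V.
k_n = μ_nC_ox · (W/L) = 7.92 mA/V².
Assume saturation: I_D = ½ k_n V_ov² = 0.5 × 7.92 × 1.13² = 5.05 mA, giving V_DS = V_DD − I_D R_D = 9 − 5.05 × 0.961 = 4.15 V.
V_DS = 4.15 V ≥ V_ov = 1.13 V, confirming saturation.

I_D = 5.05 mA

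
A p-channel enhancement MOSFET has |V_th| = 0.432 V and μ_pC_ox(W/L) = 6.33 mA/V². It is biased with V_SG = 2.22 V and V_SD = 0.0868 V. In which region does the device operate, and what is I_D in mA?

Triode; I_D = 0.959 mA

V_ov = V_SG − |V_th| = 2.22 − 0.432 = 1.79 V.
Since V_SD = 0.0868 V < V_ov = 1.79 V, the device is in the triode region.
I_D = k_p [V_ov · V_SD − ½ V_SD²] = 6.33 × [1.79 × 0.0868 − 0.5 × 0.0868²] = 0.959 mA.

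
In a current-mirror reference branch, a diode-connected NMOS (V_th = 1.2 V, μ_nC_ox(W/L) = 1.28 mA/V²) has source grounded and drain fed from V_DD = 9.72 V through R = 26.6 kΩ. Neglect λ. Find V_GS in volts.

With gate tied to drain, V_GS = V_DS ≥ V_GS − V_th, so the device is in saturation.
KCL at the drain: ½ k_n (V_GS − V_th)² = (V_DD − V_GS)/R.
Let x = V_GS − 1.2. Then 17 x² + x − 8.52 = 0, giving x = 0.679 V (positive root), so V_GS = 1.88 V.
I_D = (V_DD − V_GS)/R = (9.72 − 1.88) / 26.6 = 0.295 mA.

V_GS = 1.88 V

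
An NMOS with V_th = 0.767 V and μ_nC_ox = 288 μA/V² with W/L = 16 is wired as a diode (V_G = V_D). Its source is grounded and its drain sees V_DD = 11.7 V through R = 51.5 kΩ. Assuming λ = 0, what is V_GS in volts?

V_GS = 1.07 V

With gate tied to drain, V_GS = V_DS ≥ V_GS − V_th, so the device is in saturation.
k_n = μ_nC_ox · (W/L) = 4.608 mA/V².
KCL at the drain: ½ k_n (V_GS − V_th)² = (V_DD − V_GS)/R.
Let x = V_GS − 0.767. Then 119 x² + x − 10.93 = 0, giving x = 0.299 V (positive root), so V_GS = 1.07 V.
I_D = (V_DD − V_GS)/R = (11.7 − 1.07) / 51.5 = 0.206 mA.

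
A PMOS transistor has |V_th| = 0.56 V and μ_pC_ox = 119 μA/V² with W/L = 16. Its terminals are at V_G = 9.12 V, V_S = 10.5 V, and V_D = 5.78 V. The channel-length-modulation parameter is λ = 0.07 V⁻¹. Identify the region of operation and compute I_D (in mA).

Saturation; I_D = 0.852 mA

V_SG = V_S − V_G = 10.5 − 9.12 = 1.38 V; V_SD = V_S − V_D = 10.5 − 5.78 = 4.72 V.
k_p = μ_pC_ox · (W/L) = 1.904 mA/V².
V_ov = V_SG − |V_th| = 1.38 − 0.56 = 0.82 V.
Since V_SD = 4.72 V ≥ V_ov = 0.82 V, the device is in saturation.
I_D = ½ k_p V_ov² (1 + λ V_SD) = 0.5 × 1.904 × 0.82² × (1 + 0.07 × 4.72) = 0.852 mA.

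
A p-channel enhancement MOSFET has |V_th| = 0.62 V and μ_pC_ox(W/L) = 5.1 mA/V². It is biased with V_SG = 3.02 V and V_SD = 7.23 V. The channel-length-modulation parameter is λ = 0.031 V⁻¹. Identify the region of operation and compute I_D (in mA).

V_ov = V_SG − |V_th| = 3.02 − 0.62 = 2.4 V.
Since V_SD = 7.23 V ≥ V_ov = 2.4 V, the device is in saturation.
I_D = ½ k_p V_ov² (1 + λ V_SD) = 0.5 × 5.1 × 2.4² × (1 + 0.031 × 7.23) = 18 mA.

Saturation; I_D = 18.0 mA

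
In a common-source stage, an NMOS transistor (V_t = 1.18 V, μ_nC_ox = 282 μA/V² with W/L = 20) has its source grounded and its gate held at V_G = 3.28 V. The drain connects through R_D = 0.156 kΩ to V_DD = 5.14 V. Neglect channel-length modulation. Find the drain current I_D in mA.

V_GS = V_G = 3.28 V, so V_ov = 3.28 − 1.18 = 2.1 V.
k_n = μ_nC_ox · (W/L) = 5.64 mA/V².
Assume saturation: I_D = ½ k_n V_ov² = 0.5 × 5.64 × 2.1² = 12.4 mA, giving V_DS = V_DD − I_D R_D = 5.14 − 12.4 × 0.156 = 3.2 V.
V_DS = 3.2 V ≥ V_ov = 2.1 V, confirming saturation.

I_D = 12.4 mA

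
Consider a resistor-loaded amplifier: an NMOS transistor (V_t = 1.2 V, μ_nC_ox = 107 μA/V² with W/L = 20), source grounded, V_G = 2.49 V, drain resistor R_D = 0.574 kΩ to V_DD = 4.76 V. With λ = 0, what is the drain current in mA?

V_GS = V_G = 2.49 V, so V_ov = 2.49 − 1.2 = 1.29 V.
k_n = μ_nC_ox · (W/L) = 2.14 mA/V².
Assume saturation: I_D = ½ k_n V_ov² = 0.5 × 2.14 × 1.29² = 1.78 mA, giving V_DS = V_DD − I_D R_D = 4.76 − 1.78 × 0.574 = 3.74 V.
V_DS = 3.74 V ≥ V_ov = 1.29 V, confirming saturation.

I_D = 1.78 mA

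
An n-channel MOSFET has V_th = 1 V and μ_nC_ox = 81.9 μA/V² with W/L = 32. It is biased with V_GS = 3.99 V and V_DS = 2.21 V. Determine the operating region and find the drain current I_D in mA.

Triode; I_D = 10.9 mA

k_n = μ_nC_ox · (W/L) = 2.621 mA/V².
V_ov = V_GS − V_th = 3.99 − 1 = 2.99 V.
Since V_DS = 2.21 V < V_ov = 2.99 V, the device is in the triode region.
I_D = k_n [V_ov · V_DS − ½ V_DS²] = 2.621 × [2.99 × 2.21 − 0.5 × 2.21²] = 10.9 mA.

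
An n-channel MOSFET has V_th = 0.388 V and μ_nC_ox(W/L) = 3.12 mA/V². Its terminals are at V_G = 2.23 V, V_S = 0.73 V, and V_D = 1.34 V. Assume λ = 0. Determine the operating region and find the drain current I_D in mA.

V_GS = V_G − V_S = 2.23 − 0.73 = 1.5 V; V_DS = V_D − V_S = 1.34 − 0.73 = 0.61 V.
V_ov = V_GS − V_th = 1.5 − 0.388 = 1.11 V.
Since V_DS = 0.61 V < V_ov = 1.11 V, the device is in the triode region.
I_D = k_n [V_ov · V_DS − ½ V_DS²] = 3.12 × [1.11 × 0.61 − 0.5 × 0.61²] = 1.54 mA.

Triode; I_D = 1.54 mA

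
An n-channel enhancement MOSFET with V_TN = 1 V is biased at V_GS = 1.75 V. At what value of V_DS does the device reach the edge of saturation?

The boundary between triode and saturation is V_DS = V_GS − V_TN = V_ov.
V_ov = 1.75 − 1 = 0.75 V.

V_DS,sat = 0.750 V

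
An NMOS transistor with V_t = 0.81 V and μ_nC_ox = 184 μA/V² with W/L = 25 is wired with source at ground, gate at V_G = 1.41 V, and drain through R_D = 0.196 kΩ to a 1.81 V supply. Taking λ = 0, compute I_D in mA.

V_GS = V_G = 1.41 V, so V_ov = 1.41 − 0.81 = 0.6 V.
k_n = μ_nC_ox · (W/L) = 4.6 mA/V².
Assume saturation: I_D = ½ k_n V_ov² = 0.5 × 4.6 × 0.6² = 0.828 mA, giving V_DS = V_DD − I_D R_D = 1.81 − 0.828 × 0.196 = 1.65 V.
V_DS = 1.65 V ≥ V_ov = 0.6 V, confirming saturation.

I_D = 0.828 mA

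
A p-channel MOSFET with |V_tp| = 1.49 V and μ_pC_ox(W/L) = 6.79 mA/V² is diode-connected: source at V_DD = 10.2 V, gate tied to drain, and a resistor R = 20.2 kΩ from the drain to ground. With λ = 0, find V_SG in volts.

With gate tied to drain, V_SG = V_SD ≥ V_SG − |V_tp|, so the device is in saturation.
KCL at the drain: ½ k_p (V_SG − |V_tp|)² = (V_DD − V_SG)/R.
Let x = V_SG − 1.49. Then 68.6 x² + x − 8.71 = 0, giving x = 0.349 V (positive root), so V_SG = 1.84 V.
I_D = (V_DD − V_SG)/R = (10.2 − 1.84) / 20.2 = 0.414 mA.

V_SG = 1.84 V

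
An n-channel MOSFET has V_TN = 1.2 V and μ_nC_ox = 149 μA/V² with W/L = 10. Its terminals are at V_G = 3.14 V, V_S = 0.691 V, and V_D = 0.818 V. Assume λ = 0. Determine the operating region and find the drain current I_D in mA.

V_GS = V_G − V_S = 3.14 − 0.691 = 2.45 V; V_DS = V_D − V_S = 0.818 − 0.691 = 0.127 V.
k_n = μ_nC_ox · (W/L) = 1.49 mA/V².
V_ov = V_GS − V_TN = 2.45 − 1.2 = 1.25 V.
Since V_DS = 0.127 V < V_ov = 1.25 V, the device is in the triode region.
I_D = k_n [V_ov · V_DS − ½ V_DS²] = 1.49 × [1.25 × 0.127 − 0.5 × 0.127²] = 0.224 mA.

Triode; I_D = 0.224 mA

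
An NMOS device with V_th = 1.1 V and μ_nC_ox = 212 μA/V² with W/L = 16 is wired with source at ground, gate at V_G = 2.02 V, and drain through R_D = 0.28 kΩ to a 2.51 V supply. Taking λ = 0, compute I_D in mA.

I_D = 1.44 mA

V_GS = V_G = 2.02 V, so V_ov = 2.02 − 1.1 = 0.92 V.
k_n = μ_nC_ox · (W/L) = 3.392 mA/V².
Assume saturation: I_D = ½ k_n V_ov² = 0.5 × 3.392 × 0.92² = 1.44 mA, giving V_DS = V_DD − I_D R_D = 2.51 − 1.44 × 0.28 = 2.11 V.
V_DS = 2.11 V ≥ V_ov = 0.92 V, confirming saturation.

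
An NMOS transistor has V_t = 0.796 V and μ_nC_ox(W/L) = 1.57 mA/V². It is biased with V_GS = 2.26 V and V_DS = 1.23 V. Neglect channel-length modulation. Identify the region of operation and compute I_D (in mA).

Triode; I_D = 1.64 mA

V_ov = V_GS − V_t = 2.26 − 0.796 = 1.46 V.
Since V_DS = 1.23 V < V_ov = 1.46 V, the device is in the triode region.
I_D = k_n [V_ov · V_DS − ½ V_DS²] = 1.57 × [1.46 × 1.23 − 0.5 × 1.23²] = 1.64 mA.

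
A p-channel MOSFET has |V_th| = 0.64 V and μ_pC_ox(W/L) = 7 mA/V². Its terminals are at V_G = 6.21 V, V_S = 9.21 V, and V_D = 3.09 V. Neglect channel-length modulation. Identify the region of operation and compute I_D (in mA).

Saturation; I_D = 19.5 mA

V_SG = V_S − V_G = 9.21 − 6.21 = 3 V; V_SD = V_S − V_D = 9.21 − 3.09 = 6.12 V.
V_ov = V_SG − |V_th| = 3 − 0.64 = 2.36 V.
Since V_SD = 6.12 V ≥ V_ov = 2.36 V, the device is in saturation.
I_D = ½ k_p V_ov² = 0.5 × 7 × 2.36² = 19.5 mA.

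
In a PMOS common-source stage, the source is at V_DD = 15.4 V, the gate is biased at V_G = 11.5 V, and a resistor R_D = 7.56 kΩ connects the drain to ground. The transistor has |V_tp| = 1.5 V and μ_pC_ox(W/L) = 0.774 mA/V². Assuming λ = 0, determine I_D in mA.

V_SG = V_DD − V_G = 15.4 − 11.5 = 3.9 V, so V_ov = 3.9 − 1.5 = 2.4 V.
Assume saturation: I_D = ½ k_p V_ov² = 0.5 × 0.774 × 2.4² = 2.23 mA, giving V_SD = V_DD − I_D R_D = 15.4 − 2.23 × 7.56 = -1.45 V.
But -1.45 V < V_ov = 2.4 V, so the device is actually in triode.
In triode I_D = k_p[V_ov V_SD − ½ V_SD²] and I_D = (V_DD − V_SD)/R_D. Equating: 2.93 V_SD² − 15.04 V_SD + 15.4 = 0, giving V_SD = 1.41 V (the root below V_ov).
I_D = (15.4 − 1.41) / 7.56 = 1.85 mA.

I_D = 1.85 mA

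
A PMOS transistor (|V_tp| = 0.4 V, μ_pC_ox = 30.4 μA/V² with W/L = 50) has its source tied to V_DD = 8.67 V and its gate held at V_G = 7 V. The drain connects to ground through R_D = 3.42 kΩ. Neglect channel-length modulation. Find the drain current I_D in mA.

I_D = 1.23 mA

V_SG = V_DD − V_G = 8.67 − 7 = 1.67 V, so V_ov = 1.67 − 0.4 = 1.27 V.
k_p = μ_pC_ox · (W/L) = 1.52 mA/V².
Assume saturation: I_D = ½ k_p V_ov² = 0.5 × 1.52 × 1.27² = 1.23 mA, giving V_SD = V_DD − I_D R_D = 8.67 − 1.23 × 3.42 = 4.48 V.
V_SD = 4.48 V ≥ V_ov = 1.27 V, confirming saturation.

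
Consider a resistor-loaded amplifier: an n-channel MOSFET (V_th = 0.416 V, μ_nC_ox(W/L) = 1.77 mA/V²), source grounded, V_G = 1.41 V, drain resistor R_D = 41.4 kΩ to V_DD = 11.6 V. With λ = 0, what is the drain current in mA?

V_GS = V_G = 1.41 V, so V_ov = 1.41 − 0.416 = 0.994 V.
Assume saturation: I_D = ½ k_n V_ov² = 0.5 × 1.77 × 0.994² = 0.874 mA, giving V_DS = V_DD − I_D R_D = 11.6 − 0.874 × 41.4 = -24.6 V.
But -24.6 V < V_ov = 0.994 V, so the device is actually in triode.
In triode I_D = k_n[V_ov V_DS − ½ V_DS²] and I_D = (V_DD − V_DS)/R_D. Equating: 36.6 V_DS² − 73.84 V_DS + 11.6 = 0, giving V_DS = 0.172 V (the root below V_ov).
I_D = (11.6 − 0.172) / 41.4 = 0.276 mA.

I_D = 0.276 mA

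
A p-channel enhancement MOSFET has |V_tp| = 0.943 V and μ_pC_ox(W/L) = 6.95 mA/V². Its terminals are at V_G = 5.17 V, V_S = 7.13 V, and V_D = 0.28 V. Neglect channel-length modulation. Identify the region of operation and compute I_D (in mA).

V_SG = V_S − V_G = 7.13 − 5.17 = 1.96 V; V_SD = V_S − V_D = 7.13 − 0.28 = 6.85 V.
V_ov = V_SG − |V_tp| = 1.96 − 0.943 = 1.02 V.
Since V_SD = 6.85 V ≥ V_ov = 1.02 V, the device is in saturation.
I_D = ½ k_p V_ov² = 0.5 × 6.95 × 1.02² = 3.59 mA.

Saturation; I_D = 3.59 mA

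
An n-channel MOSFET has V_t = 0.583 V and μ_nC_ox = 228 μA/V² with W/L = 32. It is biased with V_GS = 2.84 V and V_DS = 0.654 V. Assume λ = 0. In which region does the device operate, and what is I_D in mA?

k_n = μ_nC_ox · (W/L) = 7.296 mA/V².
V_ov = V_GS − V_t = 2.84 − 0.583 = 2.26 V.
Since V_DS = 0.654 V < V_ov = 2.26 V, the device is in the triode region.
I_D = k_n [V_ov · V_DS − ½ V_DS²] = 7.296 × [2.26 × 0.654 − 0.5 × 0.654²] = 9.21 mA.

Triode; I_D = 9.21 mA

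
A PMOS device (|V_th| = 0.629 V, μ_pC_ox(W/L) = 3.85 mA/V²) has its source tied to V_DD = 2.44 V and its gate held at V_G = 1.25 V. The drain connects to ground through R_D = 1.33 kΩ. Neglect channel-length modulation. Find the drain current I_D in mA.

V_SG = V_DD − V_G = 2.44 − 1.25 = 1.19 V, so V_ov = 1.19 − 0.629 = 0.561 V.
Assume saturation: I_D = ½ k_p V_ov² = 0.5 × 3.85 × 0.561² = 0.606 mA, giving V_SD = V_DD − I_D R_D = 2.44 − 0.606 × 1.33 = 1.63 V.
V_SD = 1.63 V ≥ V_ov = 0.561 V, confirming saturation.

I_D = 0.606 mA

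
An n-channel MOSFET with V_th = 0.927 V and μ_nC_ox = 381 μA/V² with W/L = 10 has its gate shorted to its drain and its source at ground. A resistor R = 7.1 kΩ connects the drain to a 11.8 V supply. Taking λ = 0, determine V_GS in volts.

V_GS = 1.79 V

With gate tied to drain, V_GS = V_DS ≥ V_GS − V_th, so the device is in saturation.
k_n = μ_nC_ox · (W/L) = 3.81 mA/V².
KCL at the drain: ½ k_n (V_GS − V_th)² = (V_DD − V_GS)/R.
Let x = V_GS − 0.927. Then 13.5 x² + x − 10.87 = 0, giving x = 0.86 V (positive root), so V_GS = 1.79 V.
I_D = (V_DD − V_GS)/R = (11.8 − 1.79) / 7.1 = 1.41 mA.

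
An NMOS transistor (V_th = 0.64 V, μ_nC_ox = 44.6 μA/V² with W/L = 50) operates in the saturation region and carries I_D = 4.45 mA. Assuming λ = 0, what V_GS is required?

k_n = μ_nC_ox · (W/L) = 2.23 mA/V².
In saturation I_D = ½ k_n (V_GS − V_th)², so V_GS − V_th = √(2 I_D / k_n) = √(2 × 4.45 / 2.23) = 2 V.
V_GS = 0.64 + 2 = 2.64 V.

V_GS = 2.64 V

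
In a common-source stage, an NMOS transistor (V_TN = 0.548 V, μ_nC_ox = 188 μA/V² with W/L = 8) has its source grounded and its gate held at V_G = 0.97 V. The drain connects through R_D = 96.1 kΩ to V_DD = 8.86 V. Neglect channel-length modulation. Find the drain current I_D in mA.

I_D = 0.0903 mA

V_GS = V_G = 0.97 V, so V_ov = 0.97 − 0.548 = 0.422 V.
k_n = μ_nC_ox · (W/L) = 1.504 mA/V².
Assume saturation: I_D = ½ k_n V_ov² = 0.5 × 1.504 × 0.422² = 0.134 mA, giving V_DS = V_DD − I_D R_D = 8.86 − 0.134 × 96.1 = -4.01 V.
But -4.01 V < V_ov = 0.422 V, so the device is actually in triode.
In triode I_D = k_n[V_ov V_DS − ½ V_DS²] and I_D = (V_DD − V_DS)/R_D. Equating: 72.3 V_DS² − 61.99 V_DS + 8.86 = 0, giving V_DS = 0.181 V (the root below V_ov).
I_D = (8.86 − 0.181) / 96.1 = 0.0903 mA.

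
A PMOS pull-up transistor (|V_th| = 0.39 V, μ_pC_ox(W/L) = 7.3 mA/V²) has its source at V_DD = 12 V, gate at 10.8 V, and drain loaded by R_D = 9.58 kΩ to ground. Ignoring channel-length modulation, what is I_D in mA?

V_SG = V_DD − V_G = 12 − 10.8 = 1.2 V, so V_ov = 1.2 − 0.39 = 0.81 V.
Assume saturation: I_D = ½ k_p V_ov² = 0.5 × 7.3 × 0.81² = 2.39 mA, giving V_SD = V_DD − I_D R_D = 12 − 2.39 × 9.58 = -10.9 V.
But -10.9 V < V_ov = 0.81 V, so the device is actually in triode.
In triode I_D = k_p[V_ov V_SD − ½ V_SD²] and I_D = (V_DD − V_SD)/R_D. Equating: 35 V_SD² − 57.65 V_SD + 12 = 0, giving V_SD = 0.244 V (the root below V_ov).
I_D = (12 − 0.244) / 9.58 = 1.23 mA.

I_D = 1.23 mA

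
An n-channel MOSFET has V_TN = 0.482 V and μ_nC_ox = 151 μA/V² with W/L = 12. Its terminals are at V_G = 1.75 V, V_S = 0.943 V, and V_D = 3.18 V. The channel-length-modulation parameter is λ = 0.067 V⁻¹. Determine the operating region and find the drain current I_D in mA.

Saturation; I_D = 0.110 mA

V_GS = V_G − V_S = 1.75 − 0.943 = 0.807 V; V_DS = V_D − V_S = 3.18 − 0.943 = 2.24 V.
k_n = μ_nC_ox · (W/L) = 1.812 mA/V².
V_ov = V_GS − V_TN = 0.807 − 0.482 = 0.325 V.
Since V_DS = 2.24 V ≥ V_ov = 0.325 V, the device is in saturation.
I_D = ½ k_n V_ov² (1 + λ V_DS) = 0.5 × 1.812 × 0.325² × (1 + 0.067 × 2.24) = 0.11 mA.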